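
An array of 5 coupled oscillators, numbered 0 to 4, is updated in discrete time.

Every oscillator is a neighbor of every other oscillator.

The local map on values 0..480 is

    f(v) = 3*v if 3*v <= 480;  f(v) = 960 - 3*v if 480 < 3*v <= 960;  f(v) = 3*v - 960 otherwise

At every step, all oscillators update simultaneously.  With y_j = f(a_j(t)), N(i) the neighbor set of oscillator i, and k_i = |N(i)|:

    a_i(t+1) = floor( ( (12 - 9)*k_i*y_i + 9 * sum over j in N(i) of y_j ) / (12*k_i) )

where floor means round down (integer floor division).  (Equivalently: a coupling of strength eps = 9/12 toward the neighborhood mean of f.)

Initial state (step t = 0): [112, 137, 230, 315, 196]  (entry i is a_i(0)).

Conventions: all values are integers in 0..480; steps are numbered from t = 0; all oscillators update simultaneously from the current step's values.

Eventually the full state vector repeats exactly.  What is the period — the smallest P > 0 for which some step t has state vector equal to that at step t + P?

Answer: 8
Key observation: The state at step 4, [102, 102, 102, 102, 102], reappears at step 12 — and no state repeats earlier — so the cycle the system enters has period 8.

Derivation:
t=0: [112, 137, 230, 315, 196]
t=1: [284, 288, 280, 264, 286]
t=2: [118, 117, 118, 121, 117]
t=3: [354, 354, 354, 355, 354]
t=4: [102, 102, 102, 102, 102]
t=5: [306, 306, 306, 306, 306]
t=6: [42, 42, 42, 42, 42]
t=7: [126, 126, 126, 126, 126]
t=8: [378, 378, 378, 378, 378]
t=9: [174, 174, 174, 174, 174]
t=10: [438, 438, 438, 438, 438]
t=11: [354, 354, 354, 354, 354]
t=12: [102, 102, 102, 102, 102]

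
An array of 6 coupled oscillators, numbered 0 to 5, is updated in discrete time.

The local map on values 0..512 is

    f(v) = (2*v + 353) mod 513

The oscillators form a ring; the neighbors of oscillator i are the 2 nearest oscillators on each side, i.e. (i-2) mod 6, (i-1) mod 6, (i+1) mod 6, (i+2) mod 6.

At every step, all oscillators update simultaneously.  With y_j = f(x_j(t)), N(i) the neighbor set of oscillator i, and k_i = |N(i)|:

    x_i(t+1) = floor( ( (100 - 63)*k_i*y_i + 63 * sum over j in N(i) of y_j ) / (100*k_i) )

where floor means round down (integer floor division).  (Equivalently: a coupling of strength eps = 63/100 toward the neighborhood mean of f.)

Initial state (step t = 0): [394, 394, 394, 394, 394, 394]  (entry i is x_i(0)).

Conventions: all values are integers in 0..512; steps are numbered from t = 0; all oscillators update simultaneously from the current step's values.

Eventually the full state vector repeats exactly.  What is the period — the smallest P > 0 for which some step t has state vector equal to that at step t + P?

Simulating step by step:
t=0: [394, 394, 394, 394, 394, 394]
t=1: [115, 115, 115, 115, 115, 115]
t=2: [70, 70, 70, 70, 70, 70]
t=3: [493, 493, 493, 493, 493, 493]
t=4: [313, 313, 313, 313, 313, 313]
t=5: [466, 466, 466, 466, 466, 466]
t=6: [259, 259, 259, 259, 259, 259]
t=7: [358, 358, 358, 358, 358, 358]
t=8: [43, 43, 43, 43, 43, 43]
t=9: [439, 439, 439, 439, 439, 439]
t=10: [205, 205, 205, 205, 205, 205]
t=11: [250, 250, 250, 250, 250, 250]
t=12: [340, 340, 340, 340, 340, 340]
t=13: [7, 7, 7, 7, 7, 7]
t=14: [367, 367, 367, 367, 367, 367]
t=15: [61, 61, 61, 61, 61, 61]
t=16: [475, 475, 475, 475, 475, 475]
t=17: [277, 277, 277, 277, 277, 277]
t=18: [394, 394, 394, 394, 394, 394]

Answer: 18
Key observation: The state at step 0, [394, 394, 394, 394, 394, 394], reappears at step 18 — and no state repeats earlier — so the cycle the system enters has period 18.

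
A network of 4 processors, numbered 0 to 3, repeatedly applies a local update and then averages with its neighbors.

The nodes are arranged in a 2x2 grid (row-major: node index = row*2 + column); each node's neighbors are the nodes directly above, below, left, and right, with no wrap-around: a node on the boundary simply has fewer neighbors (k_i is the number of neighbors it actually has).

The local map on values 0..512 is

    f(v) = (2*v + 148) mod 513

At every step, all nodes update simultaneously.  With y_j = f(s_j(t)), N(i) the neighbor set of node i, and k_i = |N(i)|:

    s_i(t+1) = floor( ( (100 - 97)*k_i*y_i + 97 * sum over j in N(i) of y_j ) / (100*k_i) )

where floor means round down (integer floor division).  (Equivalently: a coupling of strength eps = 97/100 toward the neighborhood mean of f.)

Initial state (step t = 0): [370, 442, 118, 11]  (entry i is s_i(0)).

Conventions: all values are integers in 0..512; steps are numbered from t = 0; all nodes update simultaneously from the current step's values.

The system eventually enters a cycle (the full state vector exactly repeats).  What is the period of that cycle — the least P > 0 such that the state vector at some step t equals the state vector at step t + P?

Simulating step by step:
t=0: [370, 442, 118, 11]
t=1: [200, 264, 275, 194]
t=2: [169, 33, 33, 169]
t=3: [222, 477, 477, 222]
t=4: [76, 78, 78, 76]
t=5: [303, 300, 300, 303]
t=6: [235, 240, 240, 235]
t=7: [114, 105, 105, 114]
t=8: [358, 375, 375, 358]
t=9: [383, 352, 352, 383]
t=10: [340, 399, 399, 340]
t=11: [429, 318, 318, 429]
t=12: [277, 486, 486, 277]
t=13: [96, 186, 186, 96]
t=14: [16, 330, 330, 16]
t=15: [291, 183, 183, 291]
t=16: [7, 210, 210, 7]
t=17: [58, 158, 158, 58]
t=18: [458, 270, 270, 458]
t=19: [170, 42, 42, 170]
t=20: [239, 480, 480, 239]
t=21: [82, 112, 112, 82]
t=22: [370, 313, 313, 370]
t=23: [264, 371, 371, 264]
t=24: [370, 169, 169, 370]
t=25: [482, 378, 378, 482]
t=26: [381, 95, 95, 381]
t=27: [339, 395, 395, 339]
t=28: [421, 316, 316, 421]
t=29: [273, 470, 470, 273]
t=30: [65, 177, 177, 65]
t=31: [495, 284, 284, 495]
t=32: [200, 114, 114, 200]
t=33: [365, 45, 45, 365]
t=34: [241, 361, 361, 241]
t=35: [349, 124, 124, 349]
t=36: [394, 334, 334, 394]
t=37: [306, 419, 419, 306]
t=38: [466, 253, 253, 466]
t=39: [138, 56, 56, 138]
t=40: [264, 419, 419, 264]
t=41: [463, 172, 172, 463]
t=42: [478, 61, 61, 478]
t=43: [264, 83, 83, 264]
t=44: [309, 167, 167, 309]
t=45: [475, 259, 259, 475]
t=46: [150, 74, 74, 150]
t=47: [300, 443, 443, 300]
t=48: [14, 228, 228, 14]
t=49: [93, 173, 173, 93]
t=50: [489, 338, 338, 489]
t=51: [304, 106, 106, 304]
t=52: [356, 246, 246, 356]
t=53: [133, 340, 340, 133]
t=54: [317, 411, 411, 317]
t=55: [451, 274, 274, 451]
t=56: [178, 28, 28, 178]
t=57: [213, 495, 495, 213]
t=58: [110, 62, 62, 110]
t=59: [274, 365, 365, 274]
t=60: [359, 188, 188, 359]
t=61: [21, 342, 342, 21]
t=62: [315, 193, 193, 315]
t=63: [28, 257, 257, 28]
t=64: [150, 202, 202, 150]
t=65: [51, 435, 435, 51]
t=66: [497, 257, 257, 497]
t=67: [148, 116, 116, 148]
t=68: [381, 442, 442, 381]
t=69: [17, 385, 385, 17]
t=70: [398, 188, 188, 398]
t=71: [23, 418, 418, 23]
t=72: [462, 202, 202, 462]
t=73: [39, 45, 45, 39]
t=74: [237, 226, 226, 237]
t=75: [87, 108, 108, 87]
t=76: [362, 323, 323, 362]
t=77: [283, 356, 356, 283]
t=78: [342, 205, 205, 342]
t=79: [53, 310, 310, 53]
t=80: [254, 254, 254, 254]
t=81: [143, 143, 143, 143]
t=82: [434, 434, 434, 434]
t=83: [503, 503, 503, 503]
t=84: [128, 128, 128, 128]
t=85: [404, 404, 404, 404]
t=86: [443, 443, 443, 443]
t=87: [8, 8, 8, 8]
t=88: [164, 164, 164, 164]
t=89: [476, 476, 476, 476]
t=90: [74, 74, 74, 74]
t=91: [296, 296, 296, 296]
t=92: [227, 227, 227, 227]
t=93: [89, 89, 89, 89]
t=94: [326, 326, 326, 326]
t=95: [287, 287, 287, 287]
t=96: [209, 209, 209, 209]
t=97: [53, 53, 53, 53]
t=98: [254, 254, 254, 254]

Answer: 18
Key observation: The state at step 80, [254, 254, 254, 254], reappears at step 98 — and no state repeats earlier — so the cycle the system enters has period 18.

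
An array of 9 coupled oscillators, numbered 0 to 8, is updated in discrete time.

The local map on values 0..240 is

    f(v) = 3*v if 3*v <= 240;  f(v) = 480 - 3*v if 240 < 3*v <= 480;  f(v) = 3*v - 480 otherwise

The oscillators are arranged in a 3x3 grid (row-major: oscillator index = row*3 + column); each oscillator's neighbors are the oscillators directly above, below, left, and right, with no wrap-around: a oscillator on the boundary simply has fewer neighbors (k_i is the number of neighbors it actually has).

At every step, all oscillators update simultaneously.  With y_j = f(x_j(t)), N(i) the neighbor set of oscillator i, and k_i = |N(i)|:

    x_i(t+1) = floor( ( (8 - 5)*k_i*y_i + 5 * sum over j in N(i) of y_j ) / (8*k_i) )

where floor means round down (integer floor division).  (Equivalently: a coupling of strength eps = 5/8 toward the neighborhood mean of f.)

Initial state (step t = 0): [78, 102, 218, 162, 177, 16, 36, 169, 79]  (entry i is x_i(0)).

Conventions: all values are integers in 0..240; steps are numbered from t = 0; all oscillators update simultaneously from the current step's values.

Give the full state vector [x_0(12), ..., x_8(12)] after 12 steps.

Simulating step by step:
t=0: [78, 102, 218, 162, 177, 16, 36, 169, 79]
t=1: [144, 160, 134, 84, 58, 114, 50, 92, 112]
t=2: [89, 62, 72, 163, 154, 134, 191, 174, 160]
t=3: [140, 162, 163, 70, 55, 78, 50, 38, 37]
t=4: [90, 51, 78, 156, 150, 147, 157, 131, 150]
t=5: [130, 156, 147, 56, 56, 75, 34, 47, 50]
t=6: [90, 66, 88, 138, 148, 158, 134, 140, 170]
t=7: [161, 170, 144, 92, 65, 61, 68, 52, 31]
t=8: [74, 62, 84, 160, 162, 138, 189, 161, 140]
t=9: [141, 164, 164, 65, 42, 86, 33, 33, 44]
t=10: [86, 45, 77, 131, 129, 139, 129, 111, 149]
t=11: [152, 164, 148, 117, 102, 98, 108, 100, 78]
t=12: [53, 53, 75, 122, 144, 162, 155, 185, 202]

Answer: [53, 53, 75, 122, 144, 162, 155, 185, 202]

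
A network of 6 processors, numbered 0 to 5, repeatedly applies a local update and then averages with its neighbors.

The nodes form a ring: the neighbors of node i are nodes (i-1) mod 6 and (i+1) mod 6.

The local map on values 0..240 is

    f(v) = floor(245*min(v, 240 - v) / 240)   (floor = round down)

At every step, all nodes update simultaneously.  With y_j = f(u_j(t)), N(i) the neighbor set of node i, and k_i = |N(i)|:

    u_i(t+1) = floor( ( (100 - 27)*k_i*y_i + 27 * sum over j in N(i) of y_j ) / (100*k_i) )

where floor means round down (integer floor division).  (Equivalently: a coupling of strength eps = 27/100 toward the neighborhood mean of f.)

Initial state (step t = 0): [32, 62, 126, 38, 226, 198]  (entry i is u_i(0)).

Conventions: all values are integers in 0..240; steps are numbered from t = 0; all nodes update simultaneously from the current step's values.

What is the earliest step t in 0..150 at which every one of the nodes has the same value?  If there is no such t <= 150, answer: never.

Answer: never
Key observation: The state at step 16 reappears at step 17 — the system is in a cycle of period 1 from step 16 on.  No step 0..17 is synchronized, and the cycle repeats forever, so no step up to 150 (or ever) has all nodes equal.

Derivation:
t=0: [32, 62, 126, 38, 226, 198]  (not all equal)
t=1: [37, 65, 98, 45, 21, 36]  (not all equal)
t=2: [40, 66, 87, 49, 26, 34]  (not all equal)
t=3: [42, 66, 80, 51, 30, 33]  (not all equal)
t=4: [44, 65, 75, 52, 33, 33]  (not all equal)
t=5: [45, 64, 71, 53, 35, 34]  (not all equal)
t=6: [46, 63, 68, 53, 37, 35]  (not all equal)
t=7: [46, 62, 66, 53, 39, 36]  (not all equal)
t=8: [46, 61, 64, 53, 40, 37]  (not all equal)
t=9: [46, 60, 63, 53, 41, 38]  (not all equal)
t=10: [46, 59, 62, 53, 42, 39]  (not all equal)
t=11: [46, 58, 61, 53, 43, 40]  (not all equal)
t=12: [46, 57, 60, 53, 44, 41]  (not all equal)
t=13: [46, 56, 59, 53, 44, 42]  (not all equal)
t=14: [46, 55, 58, 53, 45, 42]  (not all equal)
t=15: [46, 55, 57, 53, 45, 42]  (not all equal)
t=16: [46, 54, 57, 53, 45, 42]  (not all equal)
t=17: [46, 54, 57, 53, 45, 42]  (not all equal)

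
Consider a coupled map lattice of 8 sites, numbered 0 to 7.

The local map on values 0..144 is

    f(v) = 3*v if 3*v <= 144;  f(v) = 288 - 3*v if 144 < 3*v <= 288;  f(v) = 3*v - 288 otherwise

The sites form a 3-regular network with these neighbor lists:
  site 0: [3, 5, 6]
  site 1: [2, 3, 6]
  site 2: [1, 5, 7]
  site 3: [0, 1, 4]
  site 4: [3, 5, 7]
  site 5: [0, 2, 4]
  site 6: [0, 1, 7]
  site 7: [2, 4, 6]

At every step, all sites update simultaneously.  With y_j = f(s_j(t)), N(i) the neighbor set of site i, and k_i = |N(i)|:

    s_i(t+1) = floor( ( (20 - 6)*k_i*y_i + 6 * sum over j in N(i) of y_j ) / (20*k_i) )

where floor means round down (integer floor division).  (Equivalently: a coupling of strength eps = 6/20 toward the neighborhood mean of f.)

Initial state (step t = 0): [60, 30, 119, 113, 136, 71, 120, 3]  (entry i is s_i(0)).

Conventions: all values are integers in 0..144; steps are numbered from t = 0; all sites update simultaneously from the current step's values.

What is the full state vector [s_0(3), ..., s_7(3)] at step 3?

Simulating step by step:
t=0: [60, 30, 119, 113, 136, 71, 120, 3]
t=1: [95, 82, 65, 67, 97, 82, 71, 32]
t=2: [22, 54, 83, 65, 24, 39, 66, 84]
t=3: [76, 110, 55, 91, 75, 99, 85, 45]

Answer: [76, 110, 55, 91, 75, 99, 85, 45]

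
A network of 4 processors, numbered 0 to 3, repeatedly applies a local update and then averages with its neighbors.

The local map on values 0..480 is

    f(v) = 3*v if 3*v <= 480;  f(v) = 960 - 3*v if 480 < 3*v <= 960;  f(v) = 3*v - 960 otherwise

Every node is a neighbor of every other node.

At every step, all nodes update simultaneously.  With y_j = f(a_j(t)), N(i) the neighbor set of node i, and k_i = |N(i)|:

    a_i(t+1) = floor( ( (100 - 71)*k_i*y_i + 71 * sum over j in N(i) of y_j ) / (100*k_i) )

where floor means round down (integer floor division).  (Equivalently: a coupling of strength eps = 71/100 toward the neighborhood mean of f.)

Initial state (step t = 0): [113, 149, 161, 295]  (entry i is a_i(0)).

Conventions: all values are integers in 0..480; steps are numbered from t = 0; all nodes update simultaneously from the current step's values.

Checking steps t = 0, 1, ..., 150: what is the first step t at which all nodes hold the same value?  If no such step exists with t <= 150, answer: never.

Answer: 3
Key observation: Synchronization is absorbing here: once all nodes are equal they stay equal, and step 3 is the first all-equal step.

Derivation:
t=0: [113, 149, 161, 295]  (not all equal)
t=1: [334, 340, 342, 320]  (not all equal)
t=2: [42, 42, 43, 39]  (not all equal)
t=3: [124, 124, 124, 124]  (all equal)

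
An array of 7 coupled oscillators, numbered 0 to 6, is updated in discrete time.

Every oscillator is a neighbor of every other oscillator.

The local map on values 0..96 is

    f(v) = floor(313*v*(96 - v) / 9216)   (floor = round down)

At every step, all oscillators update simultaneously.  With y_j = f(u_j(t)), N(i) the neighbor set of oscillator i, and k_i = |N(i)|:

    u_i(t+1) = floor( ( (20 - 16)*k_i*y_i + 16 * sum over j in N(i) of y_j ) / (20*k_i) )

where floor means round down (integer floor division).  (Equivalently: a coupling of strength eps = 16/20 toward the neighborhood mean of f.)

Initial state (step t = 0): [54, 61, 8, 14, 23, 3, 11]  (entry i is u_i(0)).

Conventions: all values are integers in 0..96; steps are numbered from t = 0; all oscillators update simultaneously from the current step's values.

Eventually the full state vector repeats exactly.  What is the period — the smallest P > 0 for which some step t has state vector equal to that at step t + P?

Answer: 2
Key observation: The state at step 4, [78, 78, 78, 78, 78, 78, 78], reappears at step 6 — and no state repeats earlier — so the cycle the system enters has period 2.

Derivation:
t=0: [54, 61, 8, 14, 23, 3, 11]
t=1: [46, 45, 42, 43, 44, 41, 43]
t=2: [77, 77, 77, 77, 77, 76, 77]
t=3: [49, 49, 49, 49, 49, 49, 49]
t=4: [78, 78, 78, 78, 78, 78, 78]
t=5: [47, 47, 47, 47, 47, 47, 47]
t=6: [78, 78, 78, 78, 78, 78, 78]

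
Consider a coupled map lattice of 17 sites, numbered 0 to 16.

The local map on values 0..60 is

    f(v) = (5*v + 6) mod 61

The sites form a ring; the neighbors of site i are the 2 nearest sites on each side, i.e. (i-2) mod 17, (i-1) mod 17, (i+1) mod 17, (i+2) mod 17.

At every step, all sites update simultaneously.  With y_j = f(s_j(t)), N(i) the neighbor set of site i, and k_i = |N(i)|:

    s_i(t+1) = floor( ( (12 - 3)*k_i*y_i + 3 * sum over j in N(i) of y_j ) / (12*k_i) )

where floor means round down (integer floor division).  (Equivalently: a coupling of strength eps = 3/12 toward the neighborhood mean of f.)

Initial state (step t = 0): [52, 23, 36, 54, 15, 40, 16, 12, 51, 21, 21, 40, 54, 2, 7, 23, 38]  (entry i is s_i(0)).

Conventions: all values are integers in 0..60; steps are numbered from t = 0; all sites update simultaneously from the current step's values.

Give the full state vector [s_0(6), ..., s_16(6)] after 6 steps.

Answer: [9, 41, 25, 11, 28, 26, 49, 51, 50, 43, 47, 17, 41, 29, 9, 7, 33]

Derivation:
t=0: [52, 23, 36, 54, 15, 40, 16, 12, 51, 21, 21, 40, 54, 2, 7, 23, 38]
t=1: [25, 49, 10, 30, 20, 22, 22, 10, 20, 43, 45, 26, 32, 21, 38, 50, 21]
t=2: [14, 14, 47, 35, 46, 53, 53, 54, 46, 38, 44, 21, 40, 42, 19, 16, 40]
t=3: [18, 20, 52, 53, 50, 30, 30, 31, 46, 20, 40, 44, 27, 33, 36, 25, 23]
t=4: [34, 42, 23, 27, 16, 32, 34, 39, 48, 43, 27, 40, 21, 41, 10, 15, 50]
t=5: [48, 33, 53, 24, 29, 40, 46, 22, 9, 32, 21, 25, 45, 30, 48, 24, 19]
t=6: [9, 41, 25, 11, 28, 26, 49, 51, 50, 43, 47, 17, 41, 29, 9, 7, 33]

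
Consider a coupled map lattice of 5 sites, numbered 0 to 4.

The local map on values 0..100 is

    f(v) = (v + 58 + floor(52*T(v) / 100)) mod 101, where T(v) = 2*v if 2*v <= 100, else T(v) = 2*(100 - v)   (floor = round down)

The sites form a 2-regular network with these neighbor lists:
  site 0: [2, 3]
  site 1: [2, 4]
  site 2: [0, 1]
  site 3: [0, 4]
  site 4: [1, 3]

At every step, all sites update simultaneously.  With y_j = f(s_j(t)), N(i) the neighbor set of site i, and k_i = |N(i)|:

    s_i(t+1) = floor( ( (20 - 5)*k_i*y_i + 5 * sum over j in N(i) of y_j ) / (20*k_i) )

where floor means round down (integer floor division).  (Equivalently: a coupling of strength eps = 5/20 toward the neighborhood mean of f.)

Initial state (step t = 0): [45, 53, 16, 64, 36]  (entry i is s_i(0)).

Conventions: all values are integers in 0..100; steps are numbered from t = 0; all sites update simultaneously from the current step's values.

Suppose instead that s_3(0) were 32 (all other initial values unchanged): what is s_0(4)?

Simulating step by step:
t=0: [45, 53, 16, 32, 36]
t=1: [50, 58, 80, 26, 32]
t=2: [52, 53, 57, 17, 25]
t=3: [62, 51, 58, 77, 24]
t=4: [57, 51, 58, 50, 18]

Answer: s_0(4) = 57
Key observation: This trace re-runs the system from the modified initial state.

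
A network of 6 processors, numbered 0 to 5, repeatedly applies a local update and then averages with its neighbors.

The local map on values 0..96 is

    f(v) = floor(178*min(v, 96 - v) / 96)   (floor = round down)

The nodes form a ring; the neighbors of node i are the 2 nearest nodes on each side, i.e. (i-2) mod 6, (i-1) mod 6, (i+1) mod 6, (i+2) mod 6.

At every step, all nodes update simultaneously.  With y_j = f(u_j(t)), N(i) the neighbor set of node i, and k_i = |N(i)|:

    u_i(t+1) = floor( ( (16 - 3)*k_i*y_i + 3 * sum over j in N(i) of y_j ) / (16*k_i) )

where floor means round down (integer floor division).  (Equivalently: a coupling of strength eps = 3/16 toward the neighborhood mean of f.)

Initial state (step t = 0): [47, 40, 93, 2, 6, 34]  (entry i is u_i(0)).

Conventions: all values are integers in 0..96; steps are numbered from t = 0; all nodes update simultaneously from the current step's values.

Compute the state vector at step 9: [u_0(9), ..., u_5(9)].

Answer: [81, 63, 69, 35, 32, 57]

Derivation:
t=0: [47, 40, 93, 2, 6, 34]
t=1: [77, 67, 12, 9, 16, 59]
t=2: [36, 49, 24, 21, 30, 61]
t=3: [65, 80, 47, 42, 54, 63]
t=4: [58, 36, 81, 74, 75, 60]
t=5: [66, 63, 31, 41, 40, 63]
t=6: [56, 61, 58, 73, 71, 62]
t=7: [71, 63, 67, 45, 49, 61]
t=8: [49, 61, 56, 79, 82, 64]
t=9: [81, 63, 69, 35, 32, 57]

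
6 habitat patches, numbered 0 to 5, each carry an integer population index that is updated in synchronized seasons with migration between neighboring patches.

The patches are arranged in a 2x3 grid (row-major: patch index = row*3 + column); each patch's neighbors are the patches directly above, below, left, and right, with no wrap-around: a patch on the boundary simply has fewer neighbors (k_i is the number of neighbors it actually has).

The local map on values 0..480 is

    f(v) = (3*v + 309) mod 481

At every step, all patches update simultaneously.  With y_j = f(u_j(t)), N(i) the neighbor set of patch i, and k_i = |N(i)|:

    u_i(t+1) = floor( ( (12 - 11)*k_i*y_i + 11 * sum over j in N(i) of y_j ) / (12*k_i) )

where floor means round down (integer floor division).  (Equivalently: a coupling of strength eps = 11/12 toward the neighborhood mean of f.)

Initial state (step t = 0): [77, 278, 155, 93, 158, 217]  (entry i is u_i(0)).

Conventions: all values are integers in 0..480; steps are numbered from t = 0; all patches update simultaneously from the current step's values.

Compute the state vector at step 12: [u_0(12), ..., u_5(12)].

Simulating step by step:
t=0: [77, 278, 155, 93, 158, 217]
t=1: [136, 214, 326, 174, 259, 312]
t=2: [395, 248, 372, 194, 347, 229]
t=3: [233, 283, 95, 235, 195, 392]
t=4: [117, 191, 118, 214, 123, 244]
t=5: [414, 203, 235, 211, 306, 180]
t=6: [420, 166, 373, 209, 408, 175]
t=7: [368, 235, 350, 136, 354, 284]
t=8: [169, 388, 148, 413, 182, 386]
t=9: [89, 302, 47, 333, 79, 298]
t=10: [282, 207, 263, 102, 262, 256]
t=11: [283, 178, 269, 160, 224, 132]
t=12: [323, 142, 281, 124, 274, 97]

Answer: [323, 142, 281, 124, 274, 97]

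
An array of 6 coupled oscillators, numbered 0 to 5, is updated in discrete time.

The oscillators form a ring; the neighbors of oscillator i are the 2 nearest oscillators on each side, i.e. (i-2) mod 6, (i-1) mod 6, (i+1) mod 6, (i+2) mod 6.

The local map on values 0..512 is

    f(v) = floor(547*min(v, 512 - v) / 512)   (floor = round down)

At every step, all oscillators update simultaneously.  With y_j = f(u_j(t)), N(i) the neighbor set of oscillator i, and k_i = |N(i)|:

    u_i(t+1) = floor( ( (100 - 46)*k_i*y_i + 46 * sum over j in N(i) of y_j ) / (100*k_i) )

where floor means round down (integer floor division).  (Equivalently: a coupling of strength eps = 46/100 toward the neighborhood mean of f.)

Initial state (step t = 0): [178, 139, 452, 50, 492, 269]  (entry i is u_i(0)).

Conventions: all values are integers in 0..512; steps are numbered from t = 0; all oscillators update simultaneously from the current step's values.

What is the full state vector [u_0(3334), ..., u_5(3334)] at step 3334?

Answer: [272, 272, 272, 272, 272, 272]
Key observation: The state at step 13, [255, 255, 255, 255, 255, 255], reappears at step 17: the system is in a cycle of period 4 from step 13 on.  Therefore the state at step 3334 equals the state at step 13 + ((3334 - 13) mod 4) = 14, which is [272, 272, 272, 272, 272, 272].

Derivation:
t=0: [178, 139, 452, 50, 492, 269]
t=1: [159, 145, 81, 85, 76, 187]
t=2: [151, 145, 103, 108, 106, 164]
t=3: [150, 147, 121, 125, 125, 156]
t=4: [153, 152, 136, 139, 139, 156]
t=5: [159, 159, 149, 151, 151, 161]
t=6: [167, 167, 161, 162, 162, 168]
t=7: [176, 176, 173, 174, 174, 177]
t=8: [187, 187, 185, 185, 185, 187]
t=9: [198, 198, 197, 197, 197, 198]
t=10: [210, 210, 210, 210, 210, 210]
t=11: [224, 224, 224, 224, 224, 224]
t=12: [239, 239, 239, 239, 239, 239]
t=13: [255, 255, 255, 255, 255, 255]
t=14: [272, 272, 272, 272, 272, 272]
t=15: [256, 256, 256, 256, 256, 256]
t=16: [273, 273, 273, 273, 273, 273]
t=17: [255, 255, 255, 255, 255, 255]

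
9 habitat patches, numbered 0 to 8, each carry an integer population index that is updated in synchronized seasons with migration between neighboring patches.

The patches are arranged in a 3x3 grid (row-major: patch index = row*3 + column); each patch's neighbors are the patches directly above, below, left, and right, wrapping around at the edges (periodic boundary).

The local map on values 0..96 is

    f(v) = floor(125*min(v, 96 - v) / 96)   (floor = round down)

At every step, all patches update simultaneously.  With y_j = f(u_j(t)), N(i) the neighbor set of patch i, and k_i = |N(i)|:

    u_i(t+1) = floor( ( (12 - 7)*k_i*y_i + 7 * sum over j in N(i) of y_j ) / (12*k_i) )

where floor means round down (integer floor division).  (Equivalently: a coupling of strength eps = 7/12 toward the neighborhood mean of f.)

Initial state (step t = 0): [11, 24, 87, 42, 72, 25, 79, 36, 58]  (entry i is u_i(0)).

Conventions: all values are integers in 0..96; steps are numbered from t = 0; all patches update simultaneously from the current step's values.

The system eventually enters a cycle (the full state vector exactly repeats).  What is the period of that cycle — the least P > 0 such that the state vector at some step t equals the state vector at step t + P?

Answer: 4
Key observation: The state at step 6, [60, 60, 60, 58, 58, 58, 58, 58, 58], reappears at step 10 — and no state repeats earlier — so the cycle the system enters has period 4.

Derivation:
t=0: [11, 24, 87, 42, 72, 25, 79, 36, 58]
t=1: [23, 27, 22, 36, 36, 34, 32, 38, 36]
t=2: [33, 36, 34, 42, 44, 42, 41, 44, 42]
t=3: [46, 48, 46, 52, 54, 52, 52, 54, 52]
t=4: [58, 58, 58, 56, 56, 56, 56, 56, 56]
t=5: [49, 49, 49, 51, 51, 51, 51, 51, 51]
t=6: [60, 60, 60, 58, 58, 58, 58, 58, 58]
t=7: [46, 46, 46, 48, 48, 48, 48, 48, 48]
t=8: [59, 59, 59, 61, 61, 61, 61, 61, 61]
t=9: [47, 47, 47, 45, 45, 45, 45, 45, 45]
t=10: [60, 60, 60, 58, 58, 58, 58, 58, 58]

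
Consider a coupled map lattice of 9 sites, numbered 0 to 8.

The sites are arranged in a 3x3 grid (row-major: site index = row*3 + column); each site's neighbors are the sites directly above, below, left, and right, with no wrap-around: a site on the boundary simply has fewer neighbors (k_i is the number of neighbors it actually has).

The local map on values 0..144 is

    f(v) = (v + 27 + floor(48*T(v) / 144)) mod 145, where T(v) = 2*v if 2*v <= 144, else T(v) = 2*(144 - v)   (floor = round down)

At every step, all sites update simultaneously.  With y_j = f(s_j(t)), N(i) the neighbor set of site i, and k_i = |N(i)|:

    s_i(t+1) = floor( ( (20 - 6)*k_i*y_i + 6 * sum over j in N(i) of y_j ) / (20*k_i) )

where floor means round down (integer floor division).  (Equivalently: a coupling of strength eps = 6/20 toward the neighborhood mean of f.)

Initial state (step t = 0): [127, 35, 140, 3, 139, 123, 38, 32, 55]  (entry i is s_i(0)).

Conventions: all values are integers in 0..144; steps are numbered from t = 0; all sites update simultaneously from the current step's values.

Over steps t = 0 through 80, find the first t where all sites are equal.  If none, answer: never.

Answer: 39
Key observation: Synchronization is absorbing here: once all sites are equal they stay equal, and step 39 is the first all-equal step.

Derivation:
t=0: [127, 35, 140, 3, 139, 123, 38, 32, 55]  (not all equal)
t=1: [31, 66, 32, 35, 33, 29, 79, 79, 97]  (not all equal)
t=2: [87, 119, 87, 75, 79, 69, 16, 12, 18]  (not all equal)
t=3: [7, 13, 28, 8, 18, 106, 44, 44, 68]  (not all equal)
t=4: [39, 50, 60, 47, 54, 36, 91, 99, 114]  (not all equal)
t=5: [96, 110, 118, 95, 105, 86, 23, 21, 25]  (not all equal)
t=6: [10, 13, 14, 15, 15, 14, 56, 58, 57]  (not all equal)
t=7: [45, 48, 49, 57, 56, 57, 110, 115, 111]  (not all equal)
t=8: [105, 107, 109, 109, 111, 109, 30, 26, 31]  (not all equal)
t=9: [13, 13, 13, 20, 18, 20, 66, 66, 67]  (not all equal)
t=10: [49, 48, 49, 66, 62, 66, 125, 129, 126]  (not all equal)
t=11: [112, 109, 112, 121, 121, 121, 37, 31, 37]  (not all equal)
t=12: [15, 14, 15, 24, 22, 24, 76, 74, 76]  (not all equal)
t=13: [53, 51, 53, 58, 58, 58, 12, 8, 12]  (not all equal)
t=14: [115, 113, 115, 114, 115, 114, 57, 49, 57]  (not all equal)
t=15: [15, 15, 15, 26, 22, 26, 104, 101, 104]  (not all equal)
t=16: [54, 53, 54, 61, 59, 61, 20, 16, 20]  (not all equal)
t=17: [118, 116, 118, 119, 119, 119, 69, 61, 69]  (not all equal)
t=18: [16, 16, 16, 29, 25, 29, 121, 119, 121]  (not all equal)
t=19: [56, 54, 56, 66, 64, 66, 26, 22, 26]  (not all equal)
t=20: [122, 119, 122, 128, 127, 128, 79, 71, 79]  (not all equal)
t=21: [18, 17, 18, 18, 18, 18, 5, 2, 5]  (not all equal)
t=22: [56, 55, 56, 54, 54, 54, 37, 33, 37]  (not all equal)
t=23: [119, 118, 119, 114, 114, 114, 91, 86, 91]  (not all equal)
t=24: [16, 16, 16, 15, 15, 15, 8, 7, 8]  (not all equal)
t=25: [52, 52, 52, 50, 51, 50, 41, 39, 41]  (not all equal)
t=26: [112, 112, 112, 109, 110, 109, 96, 94, 96]  (not all equal)
t=27: [14, 14, 14, 13, 13, 13, 10, 9, 10]  (not all equal)
t=28: [49, 49, 49, 47, 47, 47, 43, 42, 43]  (not all equal)
t=29: [107, 107, 107, 104, 104, 104, 98, 98, 98]  (not all equal)
t=30: [12, 12, 12, 11, 11, 11, 10, 10, 10]  (not all equal)
t=31: [46, 46, 46, 45, 45, 45, 43, 43, 43]  (not all equal)
t=32: [102, 102, 102, 101, 101, 101, 98, 98, 98]  (not all equal)
t=33: [11, 11, 11, 11, 11, 11, 10, 10, 10]  (not all equal)
t=34: [45, 45, 45, 44, 44, 44, 43, 43, 43]  (not all equal)
t=35: [101, 101, 101, 100, 100, 100, 98, 98, 98]  (not all equal)
t=36: [11, 11, 11, 10, 10, 10, 10, 10, 10]  (not all equal)
t=37: [44, 44, 44, 43, 43, 43, 43, 43, 43]  (not all equal)
t=38: [99, 99, 99, 98, 98, 98, 98, 98, 98]  (not all equal)
t=39: [10, 10, 10, 10, 10, 10, 10, 10, 10]  (all equal)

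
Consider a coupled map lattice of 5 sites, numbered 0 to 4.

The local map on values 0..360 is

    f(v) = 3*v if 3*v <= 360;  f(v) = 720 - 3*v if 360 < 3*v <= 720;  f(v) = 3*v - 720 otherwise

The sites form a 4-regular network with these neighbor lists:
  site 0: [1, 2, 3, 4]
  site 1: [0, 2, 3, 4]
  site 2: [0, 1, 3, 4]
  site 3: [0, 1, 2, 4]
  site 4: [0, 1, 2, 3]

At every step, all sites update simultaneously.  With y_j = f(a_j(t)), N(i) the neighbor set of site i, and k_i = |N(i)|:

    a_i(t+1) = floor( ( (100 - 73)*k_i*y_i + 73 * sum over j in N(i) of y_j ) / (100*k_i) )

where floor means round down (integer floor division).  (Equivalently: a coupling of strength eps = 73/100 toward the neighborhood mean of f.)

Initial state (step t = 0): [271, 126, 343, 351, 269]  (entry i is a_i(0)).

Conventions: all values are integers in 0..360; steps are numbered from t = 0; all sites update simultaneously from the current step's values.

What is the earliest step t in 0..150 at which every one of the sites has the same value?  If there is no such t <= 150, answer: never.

Simulating step by step:
t=0: [271, 126, 343, 351, 269]  (not all equal)
t=1: [220, 242, 239, 241, 220]  (not all equal)
t=2: [29, 24, 24, 24, 29]  (not all equal)
t=3: [78, 77, 77, 77, 78]  (not all equal)
t=4: [232, 232, 232, 232, 232]  (all equal)

Answer: 4
Key observation: Synchronization is absorbing here: once all sites are equal they stay equal, and step 4 is the first all-equal step.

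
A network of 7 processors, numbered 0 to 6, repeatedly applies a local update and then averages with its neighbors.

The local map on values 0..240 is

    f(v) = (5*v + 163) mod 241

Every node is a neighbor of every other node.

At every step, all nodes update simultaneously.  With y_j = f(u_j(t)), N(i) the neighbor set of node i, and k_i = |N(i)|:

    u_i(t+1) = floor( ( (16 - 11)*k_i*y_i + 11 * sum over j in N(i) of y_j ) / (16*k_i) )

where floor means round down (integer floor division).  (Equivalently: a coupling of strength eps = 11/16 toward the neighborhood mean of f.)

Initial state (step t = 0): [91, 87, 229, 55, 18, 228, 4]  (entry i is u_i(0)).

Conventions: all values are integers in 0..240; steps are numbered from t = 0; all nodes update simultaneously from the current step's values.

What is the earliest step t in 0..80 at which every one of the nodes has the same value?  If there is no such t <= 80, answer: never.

Answer: never
Key observation: The state at step 23 reappears at step 26 — the system is in a cycle of period 3 from step 23 on.  No step 0..26 is synchronized, and the cycle repeats forever, so no step up to 80 (or ever) has all nodes equal.

Derivation:
t=0: [91, 87, 229, 55, 18, 228, 4]  (not all equal)
t=1: [123, 119, 117, 135, 99, 116, 133]  (not all equal)
t=2: [71, 67, 65, 83, 95, 64, 81]  (not all equal)
t=3: [52, 48, 46, 64, 76, 45, 62]  (not all equal)
t=4: [143, 139, 137, 107, 119, 136, 153]  (not all equal)
t=5: [144, 140, 138, 156, 120, 137, 154]  (not all equal)
t=6: [149, 145, 143, 160, 125, 142, 159]  (not all equal)
t=7: [173, 169, 167, 184, 149, 166, 183]  (not all equal)
t=8: [80, 76, 74, 91, 104, 73, 90]  (not all equal)
t=9: [97, 93, 91, 107, 120, 90, 106]  (not all equal)
t=10: [152, 148, 146, 162, 127, 145, 161]  (not all equal)
t=11: [131, 127, 125, 93, 106, 124, 92]  (not all equal)
t=12: [109, 105, 103, 119, 132, 102, 118]  (not all equal)
t=13: [157, 153, 151, 119, 132, 150, 118]  (not all equal)
t=14: [156, 152, 150, 119, 132, 149, 118]  (not all equal)
t=15: [153, 149, 147, 116, 129, 146, 115]  (not all equal)
t=16: [138, 134, 132, 101, 114, 131, 100]  (not all equal)
t=17: [118, 114, 112, 129, 95, 111, 128]  (not all equal)
t=18: [74, 70, 68, 85, 99, 115, 84]  (not all equal)
t=19: [67, 63, 61, 78, 92, 60, 77]  (not all equal)
t=20: [115, 159, 157, 126, 140, 156, 125]  (not all equal)
t=21: [114, 157, 155, 125, 138, 154, 124]  (not all equal)
t=22: [106, 149, 147, 117, 130, 146, 116]  (not all equal)
t=23: [142, 136, 135, 105, 118, 134, 104]  (not all equal)
t=24: [136, 130, 129, 147, 112, 128, 146]  (not all equal)
t=25: [106, 100, 99, 117, 82, 98, 116]  (not all equal)
t=26: [142, 136, 135, 105, 118, 134, 104]  (not all equal)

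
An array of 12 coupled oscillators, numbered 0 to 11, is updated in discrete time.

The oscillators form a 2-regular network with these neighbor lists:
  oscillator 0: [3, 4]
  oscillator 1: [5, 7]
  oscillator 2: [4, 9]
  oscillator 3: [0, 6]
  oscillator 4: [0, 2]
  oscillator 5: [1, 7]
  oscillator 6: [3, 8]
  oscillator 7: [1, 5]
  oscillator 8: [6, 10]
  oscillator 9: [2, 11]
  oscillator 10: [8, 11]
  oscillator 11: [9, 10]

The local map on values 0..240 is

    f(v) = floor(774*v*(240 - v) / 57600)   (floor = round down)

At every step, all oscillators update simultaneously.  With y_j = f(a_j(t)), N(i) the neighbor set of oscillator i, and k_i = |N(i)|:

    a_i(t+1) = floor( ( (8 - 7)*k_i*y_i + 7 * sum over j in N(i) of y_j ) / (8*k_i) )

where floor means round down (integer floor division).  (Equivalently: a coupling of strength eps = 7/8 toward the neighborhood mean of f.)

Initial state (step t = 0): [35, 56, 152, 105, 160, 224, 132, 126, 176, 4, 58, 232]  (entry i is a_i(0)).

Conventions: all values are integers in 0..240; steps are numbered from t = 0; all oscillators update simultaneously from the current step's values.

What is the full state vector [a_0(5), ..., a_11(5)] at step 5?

Answer: [152, 125, 146, 150, 140, 125, 158, 125, 156, 141, 152, 151]

Derivation:
t=0: [35, 56, 152, 105, 160, 224, 132, 126, 176, 4, 58, 232]
t=1: [170, 122, 102, 149, 141, 150, 173, 105, 164, 90, 94, 69]
t=2: [181, 186, 184, 160, 175, 190, 172, 187, 169, 174, 165, 179]
t=3: [159, 130, 151, 152, 141, 132, 165, 130, 161, 143, 155, 158]
t=4: [181, 191, 185, 170, 177, 191, 173, 191, 171, 178, 172, 180]
t=5: [152, 125, 146, 150, 140, 125, 158, 125, 156, 141, 152, 151]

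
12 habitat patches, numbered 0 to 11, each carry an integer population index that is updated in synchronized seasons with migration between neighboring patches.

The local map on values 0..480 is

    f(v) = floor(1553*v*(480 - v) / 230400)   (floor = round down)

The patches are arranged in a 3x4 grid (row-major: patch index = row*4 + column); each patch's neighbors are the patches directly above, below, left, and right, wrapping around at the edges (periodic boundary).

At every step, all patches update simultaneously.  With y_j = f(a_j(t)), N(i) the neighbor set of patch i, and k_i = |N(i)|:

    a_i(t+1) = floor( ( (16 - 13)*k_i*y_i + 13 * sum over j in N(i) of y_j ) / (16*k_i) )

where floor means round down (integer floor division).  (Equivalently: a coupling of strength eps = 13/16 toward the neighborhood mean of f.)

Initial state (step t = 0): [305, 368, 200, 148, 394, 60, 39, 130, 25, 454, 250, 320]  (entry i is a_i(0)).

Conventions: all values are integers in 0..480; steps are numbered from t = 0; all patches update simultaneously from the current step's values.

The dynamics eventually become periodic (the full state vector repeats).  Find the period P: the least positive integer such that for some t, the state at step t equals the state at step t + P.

Answer: 2
Key observation: The state at step 8, [388, 388, 388, 388, 388, 388, 388, 388, 388, 388, 388, 388], reappears at step 10 — and no state repeats earlier — so the cycle the system enters has period 2.

Derivation:
t=0: [305, 368, 200, 148, 394, 60, 39, 130, 25, 454, 250, 320]
t=1: [252, 251, 296, 343, 227, 173, 273, 264, 219, 199, 258, 288]
t=2: [372, 374, 367, 365, 379, 377, 374, 367, 381, 378, 376, 368]
t=3: [266, 267, 271, 277, 264, 262, 269, 272, 263, 260, 269, 270]
t=4: [382, 383, 381, 381, 383, 383, 382, 381, 383, 383, 382, 381]
t=5: [251, 251, 252, 253, 251, 250, 252, 252, 251, 250, 252, 252]
t=6: [387, 387, 387, 387, 387, 387, 387, 387, 387, 387, 387, 387]
t=7: [242, 242, 242, 242, 242, 242, 242, 242, 242, 242, 242, 242]
t=8: [388, 388, 388, 388, 388, 388, 388, 388, 388, 388, 388, 388]
t=9: [240, 240, 240, 240, 240, 240, 240, 240, 240, 240, 240, 240]
t=10: [388, 388, 388, 388, 388, 388, 388, 388, 388, 388, 388, 388]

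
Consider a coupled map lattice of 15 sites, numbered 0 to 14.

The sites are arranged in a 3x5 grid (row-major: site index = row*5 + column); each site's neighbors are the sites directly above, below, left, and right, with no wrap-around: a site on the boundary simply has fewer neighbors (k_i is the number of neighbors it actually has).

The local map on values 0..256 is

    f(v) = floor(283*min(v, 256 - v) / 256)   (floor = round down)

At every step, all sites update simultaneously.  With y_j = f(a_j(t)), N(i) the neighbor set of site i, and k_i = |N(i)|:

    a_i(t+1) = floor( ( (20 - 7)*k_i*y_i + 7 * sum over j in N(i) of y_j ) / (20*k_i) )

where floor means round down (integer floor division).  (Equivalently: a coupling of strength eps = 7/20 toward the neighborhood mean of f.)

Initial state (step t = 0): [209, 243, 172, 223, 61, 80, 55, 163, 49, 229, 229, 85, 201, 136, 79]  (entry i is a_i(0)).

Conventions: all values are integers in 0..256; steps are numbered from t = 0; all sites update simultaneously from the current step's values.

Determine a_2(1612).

Simulating step by step:
t=0: [209, 243, 172, 223, 61, 80, 55, 163, 49, 229, 229, 85, 201, 136, 79]
t=1: [51, 32, 77, 48, 54, 73, 64, 89, 61, 43, 50, 77, 77, 109, 84]
t=2: [56, 47, 76, 59, 55, 73, 71, 90, 71, 55, 64, 79, 90, 106, 89]
t=3: [62, 59, 79, 68, 60, 76, 78, 94, 80, 66, 74, 85, 99, 108, 94]
t=4: [70, 70, 84, 76, 68, 82, 86, 99, 89, 76, 83, 92, 107, 112, 100]
t=5: [79, 80, 91, 85, 78, 89, 94, 106, 98, 87, 92, 101, 115, 117, 107]
t=6: [89, 91, 99, 94, 88, 97, 103, 114, 108, 98, 102, 110, 124, 125, 116]
t=7: [99, 102, 109, 104, 99, 107, 113, 123, 118, 110, 112, 120, 133, 134, 126]
t=8: [111, 113, 120, 115, 111, 118, 124, 132, 128, 122, 123, 130, 134, 134, 134]
t=9: [123, 126, 131, 128, 124, 130, 135, 136, 138, 133, 134, 137, 134, 134, 134]
t=10: [136, 137, 137, 138, 137, 137, 133, 132, 131, 134, 134, 131, 133, 133, 134]
t=11: [131, 131, 131, 131, 131, 131, 134, 136, 136, 134, 134, 136, 135, 135, 134]
t=12: [138, 137, 137, 137, 137, 137, 134, 132, 132, 134, 134, 132, 132, 133, 133]
t=13: [130, 131, 131, 131, 131, 131, 134, 136, 136, 134, 134, 136, 136, 135, 134]
t=14: [138, 137, 137, 137, 137, 137, 134, 132, 132, 134, 134, 132, 132, 132, 133]
t=15: [130, 131, 131, 131, 131, 131, 134, 136, 136, 134, 134, 136, 137, 136, 135]
t=16: [138, 137, 137, 137, 137, 137, 134, 132, 132, 134, 134, 132, 131, 132, 133]
t=17: [130, 131, 131, 131, 131, 131, 134, 136, 136, 134, 134, 136, 137, 136, 135]

Answer: a_2(1612) = 137
Key observation: The state at step 15, [130, 131, 131, 131, 131, 131, 134, 136, 136, 134, 134, 136, 137, 136, 135], reappears at step 17: the system is in a cycle of period 2 from step 15 on.  Therefore the state at step 1612 equals the state at step 15 + ((1612 - 15) mod 2) = 16, which is [138, 137, 137, 137, 137, 137, 134, 132, 132, 134, 134, 132, 131, 132, 133].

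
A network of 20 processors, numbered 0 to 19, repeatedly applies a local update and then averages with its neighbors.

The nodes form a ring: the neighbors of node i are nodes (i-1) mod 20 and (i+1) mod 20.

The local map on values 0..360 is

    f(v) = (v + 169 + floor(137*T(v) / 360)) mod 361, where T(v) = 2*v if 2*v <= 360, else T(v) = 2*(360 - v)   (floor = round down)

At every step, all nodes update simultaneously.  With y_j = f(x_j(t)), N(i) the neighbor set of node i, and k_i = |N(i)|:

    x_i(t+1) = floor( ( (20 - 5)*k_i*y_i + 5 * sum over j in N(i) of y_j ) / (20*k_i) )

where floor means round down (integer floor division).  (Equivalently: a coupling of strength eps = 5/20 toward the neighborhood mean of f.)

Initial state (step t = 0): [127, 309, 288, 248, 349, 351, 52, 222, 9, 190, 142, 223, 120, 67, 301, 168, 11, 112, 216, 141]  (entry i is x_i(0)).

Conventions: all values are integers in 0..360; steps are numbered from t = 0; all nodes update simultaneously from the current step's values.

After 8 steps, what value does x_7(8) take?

Simulating step by step:
t=0: [127, 309, 288, 248, 349, 351, 52, 222, 9, 190, 142, 223, 120, 67, 301, 168, 11, 112, 216, 141]
t=1: [49, 138, 149, 145, 162, 176, 232, 156, 170, 125, 76, 110, 66, 236, 163, 119, 154, 43, 107, 62]
t=2: [232, 78, 66, 67, 92, 116, 127, 92, 94, 72, 230, 74, 231, 151, 90, 34, 91, 237, 333, 285]
t=3: [159, 282, 287, 291, 285, 54, 66, 293, 328, 280, 176, 258, 149, 112, 282, 253, 292, 164, 156, 149]
t=4: [93, 141, 150, 150, 164, 252, 265, 168, 157, 145, 124, 130, 71, 31, 130, 144, 143, 101, 82, 73]
t=5: [293, 92, 70, 75, 98, 136, 139, 105, 83, 61, 31, 67, 252, 208, 62, 57, 95, 306, 315, 303]
t=6: [173, 303, 298, 304, 299, 84, 89, 310, 314, 274, 237, 260, 158, 150, 258, 278, 305, 177, 156, 154]
t=7: [113, 148, 153, 153, 173, 296, 302, 177, 155, 147, 139, 136, 91, 82, 134, 148, 148, 118, 86, 83]
t=8: [53, 61, 75, 81, 112, 147, 149, 118, 83, 66, 53, 82, 291, 281, 79, 64, 61, 59, 281, 277]

Answer: x_7(8) = 118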